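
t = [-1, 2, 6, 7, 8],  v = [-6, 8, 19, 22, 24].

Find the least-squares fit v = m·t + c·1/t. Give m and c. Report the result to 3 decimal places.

Normal-equation sums: Σt·t = 154, Σt·1/t = 5, Σ1/t·1/t = 37081/28224.
Moment sums: Σt·v = 482, Σ1/t·v = 811/42.
det = 154·(37081/28224) − 5² = 357491/2016.
m = (482·(37081/28224) − 5·(811/42))/(357491/2016) = 7574041/2502437; c = (154·(811/42) − 5·482)/(357491/2016) = 1136352/357491.

m = 3.027, c = 3.179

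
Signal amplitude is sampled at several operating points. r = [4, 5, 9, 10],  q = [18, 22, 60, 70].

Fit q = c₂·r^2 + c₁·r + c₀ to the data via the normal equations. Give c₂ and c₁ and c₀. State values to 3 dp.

The normal system XᵀX·[c₂, c₁, c₀]ᵀ = Xᵀq is [[17442, 1918, 222]; [1918, 222, 28]; [222, 28, 4]]·[c₂, c₁, c₀]ᵀ = [12698, 1422, 170]ᵀ.
Row-reducing yields c₂ = 3/5, c₁ = 34/65, c₀ = 72/13.

c₂ = 0.600, c₁ = 0.523, c₀ = 5.538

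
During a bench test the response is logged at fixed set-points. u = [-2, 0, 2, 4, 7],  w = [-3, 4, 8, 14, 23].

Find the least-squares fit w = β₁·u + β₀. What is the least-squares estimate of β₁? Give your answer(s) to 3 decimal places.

Sums needed: Σu·u = 73, Σu = 11, Σ1 = 5.
For Mᵀw: Σu·w = 239, Σw = 46.
Normal equations: [[73, 11]; [11, 5]]·[β₁, β₀]ᵀ = [239, 46]ᵀ.
det = 73·5 − 11² = 244.
β₁ = (239·5 − 11·46)/244 = 689/244; β₀ = (73·46 − 11·239)/244 = 729/244.

β₁ = 2.824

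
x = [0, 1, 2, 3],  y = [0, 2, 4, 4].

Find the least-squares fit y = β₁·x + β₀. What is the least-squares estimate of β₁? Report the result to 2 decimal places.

Compute the Gram sums: Σx·x = 14, Σx = 6, Σ1 = 4.
And Σx·y = 22, Σy = 10.
So AᵀA·[β₁, β₀]ᵀ = Aᵀy: [[14, 6]; [6, 4]]·[β₁, β₀]ᵀ = [22, 10]ᵀ.
Eliminating β₀: 4·(row 1) − 6·(row 2) gives 20·β₁ = 4·22 − 6·10 = 28, so β₁ = 7/5.
Then β₀ = (10 − 6·(7/5))/4 = 2/5.

β₁ = 1.40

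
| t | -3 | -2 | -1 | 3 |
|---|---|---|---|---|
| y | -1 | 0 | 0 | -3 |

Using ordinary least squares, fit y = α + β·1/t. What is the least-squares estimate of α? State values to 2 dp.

From the data, Σ1 = 4, Σ1/t = -3/2, Σ1/t·1/t = 53/36.
For Xᵀy: Σy = -4, Σ1/t·y = -2/3.
XᵀX·[α, β]ᵀ = Xᵀy becomes [[4, -3/2]; [-3/2, 53/36]]·[α, β]ᵀ = [-4, -2/3]ᵀ.
Determinant 4·(53/36) − (-3/2)² = 131/36.
α = ((-4)·(53/36) − (-3/2)·(-2/3))/(131/36) = -248/131; β = (4·(-2/3) − (-3/2)·(-4))/(131/36) = -312/131.

α = -1.89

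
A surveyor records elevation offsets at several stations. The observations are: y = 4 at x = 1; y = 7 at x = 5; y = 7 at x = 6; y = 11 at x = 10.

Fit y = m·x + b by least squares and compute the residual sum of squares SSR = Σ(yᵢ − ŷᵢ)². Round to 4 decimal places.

SSR = 0.5488

Compute the Gram sums: Σx·x = 162, Σx = 22, Σ1 = 4.
For Aᵀy: Σx·y = 191, Σy = 29.
AᵀA·[m, b]ᵀ = Aᵀy becomes [[162, 22]; [22, 4]]·[m, b]ᵀ = [191, 29]ᵀ.
Δ = 162·4 − 22² = 164.
m = (191·4 − 22·29)/164 = 63/82; b = (162·29 − 22·191)/164 = 124/41.
Residuals: 17/82, 11/82, -26/41, 12/41; SSR = 45/82.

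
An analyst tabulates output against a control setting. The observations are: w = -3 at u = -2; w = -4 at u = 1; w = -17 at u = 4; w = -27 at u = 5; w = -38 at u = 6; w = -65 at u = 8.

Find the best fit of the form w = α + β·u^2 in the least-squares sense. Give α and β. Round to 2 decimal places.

The normal system MᵀM·[α, β]ᵀ = Mᵀw is [[6, 146]; [146, 6290]]·[α, β]ᵀ = [-154, -6491]ᵀ.
Δ = 6·6290 − 146² = 16424.
α = ((-154)·6290 − 146·(-6491))/16424 = -10487/8212; β = (6·(-6491) − 146·(-154))/16424 = -8231/8212.

α = -1.28, β = -1.00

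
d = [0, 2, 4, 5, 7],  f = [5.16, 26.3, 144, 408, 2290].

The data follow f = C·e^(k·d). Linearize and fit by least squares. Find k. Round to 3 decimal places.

k = 0.876

Linearized form: ln f = k·d + ln C. From the 5 transformed points,
Σd = 18.0000, Σ(d)² = 94.0000, Σln f = 23.6279, Σd·ln f = 110.6289.
Normal system: [[94.0000, 18.0000]; [18.0000, 5]]·[k, ln C]ᵀ = [110.6289, 23.6279]ᵀ.
Δ = 94.0000·5 − (18.0000)² = 146.0000; k = (110.6289·5 − 18.0000·23.6279)/146.0000 = 0.87563, ln C = (94.0000·23.6279 − 18.0000·110.6289)/146.0000 = 1.57330.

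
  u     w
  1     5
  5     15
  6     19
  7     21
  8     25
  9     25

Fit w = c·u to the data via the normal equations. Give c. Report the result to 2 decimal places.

Setting ∂/∂c … = 0 gives: 256·c = 766.
(Σu·u = 256, Σu·w = 766.)
c = 766/256 = 2.99219.

c = 2.99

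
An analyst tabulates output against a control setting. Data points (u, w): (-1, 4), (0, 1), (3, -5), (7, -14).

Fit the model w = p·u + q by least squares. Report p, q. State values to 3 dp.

p = -2.206, q = 1.465

Normal-equation sums: Σu·u = 59, Σu = 9, Σ1 = 4.
Moment sums: Σu·w = -117, Σw = -14.
So MᵀM·[p, q]ᵀ = Mᵀw: [[59, 9]; [9, 4]]·[p, q]ᵀ = [-117, -14]ᵀ.
Determinant 59·4 − 9² = 155.
p = ((-117)·4 − 9·(-14))/155 = -342/155; q = (59·(-14) − 9·(-117))/155 = 227/155.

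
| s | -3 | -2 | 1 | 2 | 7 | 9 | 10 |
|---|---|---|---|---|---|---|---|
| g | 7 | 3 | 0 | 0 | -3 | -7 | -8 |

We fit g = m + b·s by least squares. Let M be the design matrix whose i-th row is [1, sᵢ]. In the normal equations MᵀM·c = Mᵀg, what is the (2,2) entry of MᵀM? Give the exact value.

Row 2 ↔ basis s, column 2 ↔ basis s, so (MᵀM)_{2,2} = Σᵢ (s)·(s) = (-3)·(-3) + (-2)·(-2) + (1)·(1) + (2)·(2) + (7)·(7) + (9)·(9) + (10)·(10) = 248.

248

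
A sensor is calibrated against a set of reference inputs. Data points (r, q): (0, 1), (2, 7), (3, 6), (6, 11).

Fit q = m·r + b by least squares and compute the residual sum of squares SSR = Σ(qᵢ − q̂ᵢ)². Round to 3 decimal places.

SSR = 5.120

Normal-equation sums: Σr·r = 49, Σr = 11, Σ1 = 4.
For Xᵀq: Σr·q = 98, Σq = 25.
Normal equations: [[49, 11]; [11, 4]]·[m, b]ᵀ = [98, 25]ᵀ.
Determinant 49·4 − 11² = 75.
m = (98·4 − 11·25)/75 = 39/25; b = (49·25 − 11·98)/75 = 49/25.
Residuals: -24/25, 48/25, -16/25, -8/25; SSR = 128/25.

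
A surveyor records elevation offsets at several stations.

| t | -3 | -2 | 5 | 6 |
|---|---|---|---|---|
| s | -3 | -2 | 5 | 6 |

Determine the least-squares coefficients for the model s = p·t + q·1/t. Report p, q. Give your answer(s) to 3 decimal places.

p = 1.000, q = 0.000

Sums needed: Σt·t = 74, Σt·1/t = 4, Σ1/t·1/t = 193/450.
And Σt·s = 74, Σ1/t·s = 4.
AᵀA·[p, q]ᵀ = Aᵀs becomes [[74, 4]; [4, 193/450]]·[p, q]ᵀ = [74, 4]ᵀ.
det = 74·(193/450) − 4² = 3541/225.
p = (74·(193/450) − 4·4)/(3541/225) = 1; q = (74·4 − 4·74)/(3541/225) = 0.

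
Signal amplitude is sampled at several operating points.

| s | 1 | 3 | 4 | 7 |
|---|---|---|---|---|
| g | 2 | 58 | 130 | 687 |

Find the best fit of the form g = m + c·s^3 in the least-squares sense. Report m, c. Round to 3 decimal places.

From the data, Σ1 = 4, Σs^3 = 435, Σs^3·s^3 = 122475.
For Mᵀg: Σg = 877, Σs^3·g = 245529.
So MᵀM·[m, c]ᵀ = Mᵀg: [[4, 435]; [435, 122475]]·[m, c]ᵀ = [877, 245529]ᵀ.
Eliminating c: 122475·(row 1) − 435·(row 2) gives 300675·m = 122475·877 − 435·245529 = 605460, so m = 40364/20045.
Then c = (245529 − 435·(40364/20045))/122475 = 200207/100225.

m = 2.014, c = 1.998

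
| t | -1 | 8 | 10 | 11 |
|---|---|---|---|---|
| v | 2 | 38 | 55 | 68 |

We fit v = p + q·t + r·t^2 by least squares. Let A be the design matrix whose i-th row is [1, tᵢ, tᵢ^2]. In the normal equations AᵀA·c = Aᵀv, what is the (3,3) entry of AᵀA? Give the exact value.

Row 3 ↔ basis t^2, column 3 ↔ basis t^2, so (AᵀA)_{3,3} = Σᵢ (t^2)·(t^2) = (1)·(1) + (64)·(64) + (100)·(100) + (121)·(121) = 28738.

28738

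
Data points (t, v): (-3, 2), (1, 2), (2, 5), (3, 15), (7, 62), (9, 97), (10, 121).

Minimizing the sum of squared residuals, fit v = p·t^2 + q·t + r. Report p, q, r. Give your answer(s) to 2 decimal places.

p = 1.02, q = 1.91, r = -1.40

Entries of XᵀX: Σt^2·t^2 = 19141, Σt^2·t = 2081, Σt^2 = 253, Σt·t = 253, Σt = 29, Σ1 = 7.
Right-hand side: Σt^2·v = 23170, Σt·v = 2568, Σv = 304.
XᵀX·[p, q, r]ᵀ = Xᵀv becomes [[19141, 2081, 253]; [2081, 253, 29]; [253, 29, 7]]·[p, q, r]ᵀ = [23170, 2568, 304]ᵀ.
Inverting the 3×3 Gram matrix, [p, q, r]ᵀ = [31147/30492, 58187/30492, -21289/15246]ᵀ.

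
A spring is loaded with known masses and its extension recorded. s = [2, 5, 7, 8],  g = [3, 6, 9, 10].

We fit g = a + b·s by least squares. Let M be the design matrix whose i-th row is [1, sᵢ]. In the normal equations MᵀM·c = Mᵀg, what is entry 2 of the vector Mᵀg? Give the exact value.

179

Entry 2 ↔ basis s, so (Mᵀg)_{2} = Σᵢ (s)·gᵢ = (2)·(3) + (5)·(6) + (7)·(9) + (8)·(10) = 179.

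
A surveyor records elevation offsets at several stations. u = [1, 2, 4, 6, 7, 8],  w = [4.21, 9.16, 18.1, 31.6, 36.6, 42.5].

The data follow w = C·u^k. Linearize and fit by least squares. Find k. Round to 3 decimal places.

Let Y = ln w. Fitting Y = k·ln u + ln C by least squares:
Σln u = 7.8966, Σ(ln u)² = 13.7233, Σln w = 17.3509, Σln u·ln w = 26.5393.
Equations: 13.7233·k + 7.8966·ln C = 26.5393;  7.8966·k + 6·ln C = 17.3509.
Δ = 13.7233·6 − (7.8966)² = 19.9843; k = (26.5393·6 − 7.8966·17.3509)/19.9843 = 1.11203, ln C = (13.7233·17.3509 − 7.8966·26.5393)/19.9843 = 1.42829.

k = 1.112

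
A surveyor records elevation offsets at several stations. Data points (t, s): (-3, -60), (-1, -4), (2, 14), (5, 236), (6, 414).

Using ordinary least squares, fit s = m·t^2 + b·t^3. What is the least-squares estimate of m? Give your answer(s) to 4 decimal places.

Setting ∂/∂m … = 0 gives: 2019·m + 10689·b = 20316;  10689·m + 63075·b = 120660.
(Σt^2·t^2 = 2019, Σt^2·t^3 = 10689, Σt^3·t^3 = 63075, Σt^2·s = 20316, Σt^3·s = 120660.)
Eliminating b: 63075·(row 1) − 10689·(row 2) gives 13093704·m = 63075·20316 − 10689·120660 = -8303040, so m = -38440/60619.
Then b = (120660 − 10689·(-38440/60619))/63075 = 122476/60619.

m = -0.6341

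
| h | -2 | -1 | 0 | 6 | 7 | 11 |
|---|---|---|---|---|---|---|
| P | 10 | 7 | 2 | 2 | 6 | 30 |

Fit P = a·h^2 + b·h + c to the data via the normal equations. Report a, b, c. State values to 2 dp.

Setting ∂/∂a … = 0 gives: 18355·a + 1881·b + 211·c = 4043;  1881·a + 211·b + 21·c = 357;  211·a + 21·b + 6·c = 57.
(Σh^2·h^2 = 18355, Σh^2·h = 1881, Σh^2 = 211, Σh·h = 211, Σh = 21, Σ1 = 6, Σh^2·P = 4043, Σh·P = 357, ΣP = 57.)
Inverting the 3×3 Gram matrix, [a, b, c]ᵀ = [6021/11894, -36405/11894, 14336/5947]ᵀ.

a = 0.51, b = -3.06, c = 2.41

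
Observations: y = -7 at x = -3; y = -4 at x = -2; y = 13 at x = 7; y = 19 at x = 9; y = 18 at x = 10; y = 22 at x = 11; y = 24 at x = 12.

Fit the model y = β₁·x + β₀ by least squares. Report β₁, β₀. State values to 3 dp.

Forming AᵀA = [[508, 44]; [44, 7]] and Aᵀy = [1001, 85]ᵀ gives AᵀA·[β₁, β₀]ᵀ = Aᵀy.
Eliminating β₀: 7·(row 1) − 44·(row 2) gives 1620·β₁ = 7·1001 − 44·85 = 3267, so β₁ = 121/60.
Then β₀ = (85 − 44·(121/60))/7 = -8/15.

β₁ = 2.017, β₀ = -0.533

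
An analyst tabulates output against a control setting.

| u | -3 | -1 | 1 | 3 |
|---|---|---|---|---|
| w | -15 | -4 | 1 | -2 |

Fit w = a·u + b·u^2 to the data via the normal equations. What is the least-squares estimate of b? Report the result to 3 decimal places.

The normal equations are: 20·a + 0·b = 44;  0·a + 164·b = -156.
(Σu·u = 20, Σu·u^2 = 0, Σu^2·u^2 = 164, Σu·w = 44, Σu^2·w = -156.)
det = 20·164 − 0² = 3280.
a = (44·164 − 0·(-156))/3280 = 11/5; b = (20·(-156) − 0·44)/3280 = -39/41.

b = -0.951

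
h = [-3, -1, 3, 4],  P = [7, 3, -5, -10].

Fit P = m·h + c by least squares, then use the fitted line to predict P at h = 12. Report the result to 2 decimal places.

P̂ = -27.10

From the data, Σh·h = 35, Σh = 3, Σ1 = 4.
For AᵀP: Σh·P = -79, ΣP = -5.
So AᵀA·[m, c]ᵀ = AᵀP: [[35, 3]; [3, 4]]·[m, c]ᵀ = [-79, -5]ᵀ.
Eliminating c: 4·(row 1) − 3·(row 2) gives 131·m = 4·(-79) − 3·(-5) = -301, so m = -301/131.
Then c = ((-5) − 3·(-301/131))/4 = 62/131.
At h = 12: P̂ = (-301/131)·(12) + (62/131)·(1) = -3550/131.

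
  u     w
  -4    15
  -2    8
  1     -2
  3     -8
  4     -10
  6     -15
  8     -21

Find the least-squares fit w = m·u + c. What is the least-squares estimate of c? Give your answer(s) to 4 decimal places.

With design matrix A, AᵀA = [[146, 16]; [16, 7]] and Aᵀw = [-400, -33]ᵀ.
Eliminating c: 7·(row 1) − 16·(row 2) gives 766·m = 7·(-400) − 16·(-33) = -2272, so m = -1136/383.
Then c = ((-33) − 16·(-1136/383))/7 = 791/383.

c = 2.0653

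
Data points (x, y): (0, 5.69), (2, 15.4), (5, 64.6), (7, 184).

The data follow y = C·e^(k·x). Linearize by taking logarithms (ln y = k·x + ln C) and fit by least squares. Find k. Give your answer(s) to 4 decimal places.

Linearized form: ln y = k·x + ln C. From the 4 transformed points,
XᵀX = [[78.0000, 14.0000]; [14.0000, 4]], rhs = [62.8144, 13.8562]ᵀ  (here Σx = 14.0000, Σ(x)² = 78.0000, Σln y = 13.8562, Σx·ln y = 62.8144).
Solving (det = 116.0000): k = 0.49371, ln C = 1.73608.

k = 0.4937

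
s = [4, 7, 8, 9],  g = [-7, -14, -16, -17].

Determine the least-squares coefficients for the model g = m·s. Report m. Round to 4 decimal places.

Forming AᵀA = [[210]] and Aᵀg = [-407]ᵀ gives AᵀA·[m]ᵀ = Aᵀg.
m = (-407)/210 = -1.9381.

m = -1.9381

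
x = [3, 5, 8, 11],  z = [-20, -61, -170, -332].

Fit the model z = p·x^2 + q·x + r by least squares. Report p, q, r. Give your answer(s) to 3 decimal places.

Forming AᵀA = [[19443, 1995, 219]; [1995, 219, 27]; [219, 27, 4]] and Aᵀz = [-52757, -5377, -583]ᵀ gives AᵀA·[p, q, r]ᵀ = Aᵀz.
Inverting the 3×3 Gram matrix, [p, q, r]ᵀ = [-769/254, 2545/762, -322/127]ᵀ.

p = -3.028, q = 3.340, r = -2.535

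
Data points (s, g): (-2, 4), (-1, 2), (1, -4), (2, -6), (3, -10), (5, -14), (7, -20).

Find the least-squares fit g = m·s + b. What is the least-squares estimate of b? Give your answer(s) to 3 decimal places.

With design matrix M, MᵀM = [[93, 15]; [15, 7]] and Mᵀg = [-266, -48]ᵀ.
det = 93·7 − 15² = 426.
m = ((-266)·7 − 15·(-48))/426 = -571/213; b = (93·(-48) − 15·(-266))/426 = -79/71.

b = -1.113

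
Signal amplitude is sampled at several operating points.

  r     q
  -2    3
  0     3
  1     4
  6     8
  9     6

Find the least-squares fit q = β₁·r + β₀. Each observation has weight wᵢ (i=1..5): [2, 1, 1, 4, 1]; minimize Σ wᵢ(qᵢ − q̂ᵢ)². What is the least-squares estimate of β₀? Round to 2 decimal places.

From the data, Σwᵢ·r·r = 234, Σwᵢ·r = 30, Σwᵢ·1 = 9.
And Σwᵢ·r·q = 238, Σwᵢ·q = 51.
So XᵀWX·[β₁, β₀]ᵀ = XᵀWq: [[234, 30]; [30, 9]]·[β₁, β₀]ᵀ = [238, 51]ᵀ.
det = 234·9 − 30² = 1206.
β₁ = (238·9 − 30·51)/1206 = 34/67; β₀ = (234·51 − 30·238)/1206 = 799/201.

β₀ = 3.98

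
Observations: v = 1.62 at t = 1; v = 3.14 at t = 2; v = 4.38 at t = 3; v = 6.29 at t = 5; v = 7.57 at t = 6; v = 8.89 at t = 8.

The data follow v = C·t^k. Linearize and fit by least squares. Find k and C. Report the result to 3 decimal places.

k = 0.818, C = 1.705

Let Y = ln v. Fitting Y = k·ln t + ln C by least squares:
Σln t = 7.2724, Σ(ln t)² = 11.8122, Σln v = 9.1518, Σln t·ln v = 13.5458.
Equations: 11.8122·k + 7.2724·ln C = 13.5458;  7.2724·k + 6·ln C = 9.1518.
Solving (det = 17.9853): k = 0.81842, ln C = 0.53332, so C = exp(0.53332) = 1.70458.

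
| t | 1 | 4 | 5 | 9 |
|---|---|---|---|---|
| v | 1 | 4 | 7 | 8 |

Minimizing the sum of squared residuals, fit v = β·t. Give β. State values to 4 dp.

Setting ∂/∂β … = 0 gives: 123·β = 124.
(Σt·t = 123, Σt·v = 124.)
Hence β = 124 / 123 ≈ 1.00813.

β = 1.0081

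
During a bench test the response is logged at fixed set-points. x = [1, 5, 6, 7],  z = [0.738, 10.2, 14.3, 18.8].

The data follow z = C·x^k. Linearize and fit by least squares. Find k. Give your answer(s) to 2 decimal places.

Taking logs, ln z = k·ln x + ln C, so regress ln z on ln x.
Σln x = 5.3471, Σ(ln x)² = 9.5873, Σln z = 7.6127, Σln x·ln z = 14.2133.
Equations: 9.5873·k + 5.3471·ln C = 14.2133;  5.3471·k + 4·ln C = 7.6127.
Solving (det = 9.7575): k = 1.65487, ln C = -0.30902.

k = 1.65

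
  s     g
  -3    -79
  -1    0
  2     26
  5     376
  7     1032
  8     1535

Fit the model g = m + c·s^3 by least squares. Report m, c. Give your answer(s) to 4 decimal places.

m = 2.3255, c = 2.9959

The normal system MᵀM·[m, c]ᵀ = Mᵀg is [[6, 960]; [960, 396212]]·[m, c]ᵀ = [2890, 1189237]ᵀ.
Δ = 6·396212 − 960² = 1455672.
m = (2890·396212 − 960·1189237)/1455672 = 423145/181959; c = (6·1189237 − 960·2890)/1455672 = 726837/242612.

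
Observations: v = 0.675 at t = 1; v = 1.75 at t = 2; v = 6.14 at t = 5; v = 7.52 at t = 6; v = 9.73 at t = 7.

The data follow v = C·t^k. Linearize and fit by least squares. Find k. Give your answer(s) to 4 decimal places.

k = 1.3612

Linearized form: ln v = k·ln t + ln C. From the 5 transformed points,
XᵀX = [[10.0677, 6.0403]; [6.0403, 5]], rhs = [11.3511, 6.2742]ᵀ  (here Σln t = 6.0403, Σ(ln t)² = 10.0677, Σln v = 6.2742, Σln t·ln v = 11.3511).
Solving (det = 13.8539): k = 1.36120, ln C = -0.38956.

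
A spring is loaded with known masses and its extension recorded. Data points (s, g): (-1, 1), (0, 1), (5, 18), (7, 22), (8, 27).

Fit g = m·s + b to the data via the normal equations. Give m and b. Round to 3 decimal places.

Normal-equation sums: Σs·s = 139, Σs = 19, Σ1 = 5.
And Σs·g = 459, Σg = 69.
So AᵀA·[m, b]ᵀ = Aᵀg: [[139, 19]; [19, 5]]·[m, b]ᵀ = [459, 69]ᵀ.
Determinant 139·5 − 19² = 334.
m = (459·5 − 19·69)/334 = 492/167; b = (139·69 − 19·459)/334 = 435/167.

m = 2.946, b = 2.605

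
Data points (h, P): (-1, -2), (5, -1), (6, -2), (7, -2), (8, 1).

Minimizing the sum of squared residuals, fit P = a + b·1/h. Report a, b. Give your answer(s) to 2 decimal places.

Entries of XᵀX: Σ1 = 5, Σ1/h = -307/840, Σ1/h·1/h = 778849/705600.
Right-hand side: ΣP = -6, Σ1/h·P = 1097/840.
Normal equations: [[5, -307/840]; [-307/840, 778849/705600]]·[a, b]ᵀ = [-6, 1097/840]ᵀ.
Eliminating b: (778849/705600)·(row 1) − (-307/840)·(row 2) gives (949999/176400)·a = (778849/705600)·(-6) − (-307/840)·(1097/840) = -867263/141120, so a = -4336315/3799996.
Then b = ((1097/840) − (-307/840)·(-4336315/3799996))/(778849/705600) = 765030/949999.

a = -1.14, b = 0.81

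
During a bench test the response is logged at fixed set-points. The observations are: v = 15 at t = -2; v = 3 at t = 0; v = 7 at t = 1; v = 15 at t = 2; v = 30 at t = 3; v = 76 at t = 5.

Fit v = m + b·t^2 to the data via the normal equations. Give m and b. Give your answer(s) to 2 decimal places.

The normal equations are: 6·m + 43·b = 146;  43·m + 739·b = 2297.
Δ = 6·739 − 43² = 2585.
m = (146·739 − 43·2297)/2585 = 9123/2585; b = (6·2297 − 43·146)/2585 = 7504/2585.

m = 3.53, b = 2.90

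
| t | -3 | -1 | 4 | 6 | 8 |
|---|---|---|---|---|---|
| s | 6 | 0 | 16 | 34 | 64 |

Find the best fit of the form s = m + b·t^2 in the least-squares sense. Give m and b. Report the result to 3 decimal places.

m = -1.705, b = 1.020

The normal equations are: 5·m + 126·b = 120;  126·m + 5730·b = 5630.
(Σ1 = 5, Σt^2 = 126, Σt^2·t^2 = 5730, Σs = 120, Σt^2·s = 5630.)
Determinant 5·5730 − 126² = 12774.
m = (120·5730 − 126·5630)/12774 = -3630/2129; b = (5·5630 − 126·120)/12774 = 6515/6387.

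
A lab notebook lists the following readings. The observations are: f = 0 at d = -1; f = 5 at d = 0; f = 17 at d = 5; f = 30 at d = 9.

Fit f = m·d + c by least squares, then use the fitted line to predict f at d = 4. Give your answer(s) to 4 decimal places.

The normal equations are: 107·m + 13·c = 355;  13·m + 4·c = 52.
Eliminating c: 4·(row 1) − 13·(row 2) gives 259·m = 4·355 − 13·52 = 744, so m = 744/259.
Then c = (52 − 13·(744/259))/4 = 949/259.
At d = 4: f̂ = (744/259)·(4) + (949/259)·(1) = 3925/259.

f̂ = 15.1544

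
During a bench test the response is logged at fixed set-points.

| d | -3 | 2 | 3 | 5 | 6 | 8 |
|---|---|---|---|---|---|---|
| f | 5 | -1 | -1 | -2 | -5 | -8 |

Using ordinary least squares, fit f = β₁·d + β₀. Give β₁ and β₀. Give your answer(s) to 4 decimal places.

β₁ = -1.1156, β₀ = 1.9048

From the data, Σd·d = 147, Σd = 21, Σ1 = 6.
Moment sums: Σd·f = -124, Σf = -12.
So XᵀX·[β₁, β₀]ᵀ = Xᵀf: [[147, 21]; [21, 6]]·[β₁, β₀]ᵀ = [-124, -12]ᵀ.
Determinant 147·6 − 21² = 441.
β₁ = ((-124)·6 − 21·(-12))/441 = -164/147; β₀ = (147·(-12) − 21·(-124))/441 = 40/21.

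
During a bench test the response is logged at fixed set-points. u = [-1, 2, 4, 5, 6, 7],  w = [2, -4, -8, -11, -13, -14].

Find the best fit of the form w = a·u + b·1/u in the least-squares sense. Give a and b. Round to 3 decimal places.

Sums needed: Σu·u = 131, Σu·1/u = 6, Σ1/u·1/u = 247081/176400.
And Σu·w = -273, Σ1/u·w = -371/30.
det = 131·(247081/176400) − 6² = 26017211/176400.
a = ((-273)·(247081/176400) − 6·(-371/30))/(26017211/176400) = -4942203/2365201; b = (131·(-371/30) − 6·(-273))/(26017211/176400) = 288120/2365201.

a = -2.090, b = 0.122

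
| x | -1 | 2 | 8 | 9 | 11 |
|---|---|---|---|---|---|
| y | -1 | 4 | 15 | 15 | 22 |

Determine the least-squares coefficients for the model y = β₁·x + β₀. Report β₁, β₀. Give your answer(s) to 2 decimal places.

Entries of MᵀM: Σx·x = 271, Σx = 29, Σ1 = 5.
For Mᵀy: Σx·y = 506, Σy = 55.
Normal equations: [[271, 29]; [29, 5]]·[β₁, β₀]ᵀ = [506, 55]ᵀ.
Δ = 271·5 − 29² = 514.
β₁ = (506·5 − 29·55)/514 = 935/514; β₀ = (271·55 − 29·506)/514 = 231/514.

β₁ = 1.82, β₀ = 0.45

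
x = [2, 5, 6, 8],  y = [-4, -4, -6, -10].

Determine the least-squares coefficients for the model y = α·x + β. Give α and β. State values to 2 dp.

α = -0.96, β = -0.96

From the data, Σx·x = 129, Σx = 21, Σ1 = 4.
And Σx·y = -144, Σy = -24.
Normal equations: [[129, 21]; [21, 4]]·[α, β]ᵀ = [-144, -24]ᵀ.
Determinant 129·4 − 21² = 75.
α = ((-144)·4 − 21·(-24))/75 = -24/25; β = (129·(-24) − 21·(-144))/75 = -24/25.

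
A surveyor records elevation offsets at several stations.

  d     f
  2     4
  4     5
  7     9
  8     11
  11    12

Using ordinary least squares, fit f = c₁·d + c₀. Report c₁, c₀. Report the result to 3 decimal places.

c₁ = 0.988, c₀ = 1.878

XᵀX·[c₁, c₀]ᵀ = Xᵀf reads: 254·c₁ + 32·c₀ = 311;  32·c₁ + 5·c₀ = 41.
(Σd·d = 254, Σd = 32, Σ1 = 5, Σd·f = 311, Σf = 41.)
Δ = 254·5 − 32² = 246.
c₁ = (311·5 − 32·41)/246 = 81/82; c₀ = (254·41 − 32·311)/246 = 77/41.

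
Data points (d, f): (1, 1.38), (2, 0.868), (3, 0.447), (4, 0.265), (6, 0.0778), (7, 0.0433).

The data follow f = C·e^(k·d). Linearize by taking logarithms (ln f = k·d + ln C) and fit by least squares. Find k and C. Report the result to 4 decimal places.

With ln fᵢ as the transformed response and dᵢ as the regressor:
XᵀX = [[115.0000, 23.0000]; [23.0000, 6]], rhs = [-44.9876, -7.6459]ᵀ  (here Σd = 23.0000, Σ(d)² = 115.0000, Σln f = -7.6459, Σd·ln f = -44.9876).
Slope k = (n·Σd·ln f − Σd·Σln f)/(n·Σ(d)² − (Σd)²) = (6·-44.9876 − 23.0000·-7.6459)/161.0000 = -0.58428; ln C = (Σln f − k·Σd)/n = 0.96543, so C = exp(0.96543) = 2.62593.

k = -0.5843, C = 2.6259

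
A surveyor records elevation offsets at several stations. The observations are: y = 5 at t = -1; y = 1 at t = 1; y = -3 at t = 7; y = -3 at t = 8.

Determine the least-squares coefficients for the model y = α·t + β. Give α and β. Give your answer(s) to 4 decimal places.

Compute the Gram sums: Σt·t = 115, Σt = 15, Σ1 = 4.
Moment sums: Σt·y = -49, Σy = 0.
AᵀA·[α, β]ᵀ = Aᵀy becomes [[115, 15]; [15, 4]]·[α, β]ᵀ = [-49, 0]ᵀ.
Δ = 115·4 − 15² = 235.
α = ((-49)·4 − 15·0)/235 = -196/235; β = (115·0 − 15·(-49))/235 = 147/47.

α = -0.8340, β = 3.1277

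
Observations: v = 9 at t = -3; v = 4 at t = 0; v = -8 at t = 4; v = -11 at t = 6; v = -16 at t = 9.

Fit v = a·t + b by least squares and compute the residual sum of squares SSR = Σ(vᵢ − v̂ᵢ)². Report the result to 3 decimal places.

SSR = 6.817

Sums needed: Σt·t = 142, Σt = 16, Σ1 = 5.
For Mᵀv: Σt·v = -269, Σv = -22.
MᵀM·[a, b]ᵀ = Mᵀv becomes [[142, 16]; [16, 5]]·[a, b]ᵀ = [-269, -22]ᵀ.
det = 142·5 − 16² = 454.
a = ((-269)·5 − 16·(-22))/454 = -993/454; b = (142·(-22) − 16·(-269))/454 = 590/227.
Residuals: -73/454, 318/227, -420/227, -108/227, 493/454; SSR = 3095/454.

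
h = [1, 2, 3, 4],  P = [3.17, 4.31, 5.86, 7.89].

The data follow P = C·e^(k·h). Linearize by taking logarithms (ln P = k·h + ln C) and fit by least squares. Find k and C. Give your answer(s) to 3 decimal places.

Taking logs, ln P = k·h + ln C, so regress ln P on h.
Over the data: Σh = 10.0000, Σ(h)² = 30.0000, Σln P = 6.4484, Σh·ln P = 17.6424.
Normal system: [[30.0000, 10.0000]; [10.0000, 4]]·[k, ln C]ᵀ = [17.6424, 6.4484]ᵀ.
Solving (det = 20.0000): k = 0.30428, ln C = 0.85140, so C = exp(0.85140) = 2.34293.

k = 0.304, C = 2.343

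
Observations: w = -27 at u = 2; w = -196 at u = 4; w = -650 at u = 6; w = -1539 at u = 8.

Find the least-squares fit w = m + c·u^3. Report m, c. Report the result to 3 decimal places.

Sums needed: Σ1 = 4, Σu^3 = 800, Σu^3·u^3 = 312960.
Right-hand side: Σw = -2412, Σu^3·w = -941128.
MᵀM·[m, c]ᵀ = Mᵀw becomes [[4, 800]; [800, 312960]]·[m, c]ᵀ = [-2412, -941128]ᵀ.
Eliminating c: 312960·(row 1) − 800·(row 2) gives 611840·m = 312960·(-2412) − 800·(-941128) = -1957120, so m = -1529/478.
Then c = ((-941128) − 800·(-1529/478))/312960 = -57341/19120.

m = -3.199, c = -2.999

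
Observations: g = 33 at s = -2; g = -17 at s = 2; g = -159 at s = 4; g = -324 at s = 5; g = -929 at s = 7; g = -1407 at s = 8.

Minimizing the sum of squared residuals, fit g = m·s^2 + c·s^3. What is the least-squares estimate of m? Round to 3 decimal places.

m = 2.100

The normal equations are: 7410·m + 53724·c = -146149;  53724·m + 399642·c = -1090107.
(Σs^2·s^2 = 7410, Σs^2·s^3 = 53724, Σs^3·s^3 = 399642, Σs^2·g = -146149, Σs^3·g = -1090107.)
det = 7410·399642 − 53724² = 75079044.
m = ((-146149)·399642 − 53724·(-1090107))/75079044 = 26271635/12513174; c = (7410·(-1090107) − 53724·(-146149))/75079044 = -37663999/12513174.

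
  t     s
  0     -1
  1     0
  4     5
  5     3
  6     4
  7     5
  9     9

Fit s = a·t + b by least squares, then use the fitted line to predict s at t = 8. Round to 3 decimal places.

Normal-equation sums: Σt·t = 208, Σt = 32, Σ1 = 7.
And Σt·s = 175, Σs = 25.
MᵀM·[a, b]ᵀ = Mᵀs becomes [[208, 32]; [32, 7]]·[a, b]ᵀ = [175, 25]ᵀ.
Determinant 208·7 − 32² = 432.
a = (175·7 − 32·25)/432 = 425/432; b = (208·25 − 32·175)/432 = -25/27.
At t = 8: ŝ = (425/432)·(8) + (-25/27)·(1) = 125/18.

ŝ = 6.944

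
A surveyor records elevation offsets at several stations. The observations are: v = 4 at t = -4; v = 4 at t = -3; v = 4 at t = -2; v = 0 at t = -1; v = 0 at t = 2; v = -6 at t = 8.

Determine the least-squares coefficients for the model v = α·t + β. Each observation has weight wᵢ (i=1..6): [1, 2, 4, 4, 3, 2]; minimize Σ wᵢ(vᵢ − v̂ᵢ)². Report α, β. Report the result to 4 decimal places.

α = -0.8660, β = 1.0000

Setting ∂/∂α … = 0 gives: 194·α + 0·β = -168;  0·α + 16·β = 16.
(Σwᵢ·t·t = 194, Σwᵢ·t = 0, Σwᵢ·1 = 16, Σwᵢ·t·v = -168, Σwᵢ·v = 16.)
Δ = 194·16 − 0² = 3104.
α = ((-168)·16 − 0·16)/3104 = -84/97; β = (194·16 − 0·(-168))/3104 = 1.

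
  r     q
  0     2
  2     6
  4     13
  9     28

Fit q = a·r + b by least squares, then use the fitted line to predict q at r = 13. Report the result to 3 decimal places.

q̂ = 39.587

Normal-equation sums: Σr·r = 101, Σr = 15, Σ1 = 4.
For Aᵀq: Σr·q = 316, Σq = 49.
So AᵀA·[a, b]ᵀ = Aᵀq: [[101, 15]; [15, 4]]·[a, b]ᵀ = [316, 49]ᵀ.
det = 101·4 − 15² = 179.
a = (316·4 − 15·49)/179 = 529/179; b = (101·49 − 15·316)/179 = 209/179.
At r = 13: q̂ = (529/179)·(13) + (209/179)·(1) = 7086/179.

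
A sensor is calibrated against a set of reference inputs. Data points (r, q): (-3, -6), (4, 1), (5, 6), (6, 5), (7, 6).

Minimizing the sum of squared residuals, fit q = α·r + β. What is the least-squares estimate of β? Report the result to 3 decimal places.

β = -2.344

Sums needed: Σr·r = 135, Σr = 19, Σ1 = 5.
Right-hand side: Σr·q = 124, Σq = 12.
Normal equations: [[135, 19]; [19, 5]]·[α, β]ᵀ = [124, 12]ᵀ.
Determinant 135·5 − 19² = 314.
α = (124·5 − 19·12)/314 = 196/157; β = (135·12 − 19·124)/314 = -368/157.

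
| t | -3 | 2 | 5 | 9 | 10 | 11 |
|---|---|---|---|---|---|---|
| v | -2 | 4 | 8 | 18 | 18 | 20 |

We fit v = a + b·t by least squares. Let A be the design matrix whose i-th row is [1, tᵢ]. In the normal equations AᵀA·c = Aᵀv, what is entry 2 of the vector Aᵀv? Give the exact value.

616

Entry 2 ↔ basis t, so (Aᵀv)_{2} = Σᵢ (t)·vᵢ = (-3)·(-2) + (2)·(4) + (5)·(8) + (9)·(18) + (10)·(18) + (11)·(20) = 616.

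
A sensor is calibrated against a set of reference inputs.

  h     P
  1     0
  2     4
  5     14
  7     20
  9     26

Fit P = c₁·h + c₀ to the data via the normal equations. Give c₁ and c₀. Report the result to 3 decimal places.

From the data, Σh·h = 160, Σh = 24, Σ1 = 5.
For MᵀP: Σh·P = 452, ΣP = 64.
Determinant 160·5 − 24² = 224.
c₁ = (452·5 − 24·64)/224 = 181/56; c₀ = (160·64 − 24·452)/224 = -19/7.

c₁ = 3.232, c₀ = -2.714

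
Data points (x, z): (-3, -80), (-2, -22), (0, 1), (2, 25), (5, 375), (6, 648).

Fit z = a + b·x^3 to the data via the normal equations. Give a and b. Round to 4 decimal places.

a = 1.1657, b = 2.9936

Compute the Gram sums: Σ1 = 6, Σx^3 = 314, Σx^3·x^3 = 63138.
Moment sums: Σz = 947, Σx^3·z = 189379.
So MᵀM·[a, b]ᵀ = Mᵀz: [[6, 314]; [314, 63138]]·[a, b]ᵀ = [947, 189379]ᵀ.
Determinant 6·63138 − 314² = 280232.
a = (947·63138 − 314·189379)/280232 = 40835/35029; b = (6·189379 − 314·947)/280232 = 209729/70058.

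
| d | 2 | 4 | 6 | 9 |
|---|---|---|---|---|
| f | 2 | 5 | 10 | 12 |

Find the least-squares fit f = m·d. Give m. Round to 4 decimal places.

m = 1.4015

Setting ∂/∂m … = 0 gives: 137·m = 192.
(Σd·d = 137, Σd·f = 192.)
m = 192/137 = 1.40146.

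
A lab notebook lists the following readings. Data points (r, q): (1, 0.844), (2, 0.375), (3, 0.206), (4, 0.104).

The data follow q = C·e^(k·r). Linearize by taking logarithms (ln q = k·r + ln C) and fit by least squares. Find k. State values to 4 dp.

k = -0.6880

Linearized form: ln q = k·r + ln C. From the 4 transformed points,
Σr = 10.0000, Σ(r)² = 30.0000, Σln q = -4.9937, Σr·ln q = -15.9244.
Equations: 30.0000·k + 10.0000·ln C = -15.9244;  10.0000·k + 4·ln C = -4.9937.
Δ = 30.0000·4 − (10.0000)² = 20.0000; k = (-15.9244·4 − 10.0000·-4.9937)/20.0000 = -0.68803, ln C = (30.0000·-4.9937 − 10.0000·-15.9244)/20.0000 = 0.47166.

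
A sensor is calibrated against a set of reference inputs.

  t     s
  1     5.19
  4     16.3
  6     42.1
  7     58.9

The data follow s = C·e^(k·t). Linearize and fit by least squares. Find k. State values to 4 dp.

k = 0.4115

Let Y = ln s. Fitting Y = k·t + ln C by least squares:
Σt = 18.0000, Σ(t)² = 102.0000, Σln s = 12.2538, Σt·ln s = 63.7826.
Equations: 102.0000·k + 18.0000·ln C = 63.7826;  18.0000·k + 4·ln C = 12.2538.
Δ = 102.0000·4 − (18.0000)² = 84.0000; k = (63.7826·4 − 18.0000·12.2538)/84.0000 = 0.41145, ln C = (102.0000·12.2538 − 18.0000·63.7826)/84.0000 = 1.21191.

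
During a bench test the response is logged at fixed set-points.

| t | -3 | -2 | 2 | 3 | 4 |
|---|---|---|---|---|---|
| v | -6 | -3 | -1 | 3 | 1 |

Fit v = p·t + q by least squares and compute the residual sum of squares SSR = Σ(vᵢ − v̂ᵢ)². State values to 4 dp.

Sums needed: Σt·t = 42, Σt = 4, Σ1 = 5.
And Σt·v = 35, Σv = -6.
So AᵀA·[p, q]ᵀ = Aᵀv: [[42, 4]; [4, 5]]·[p, q]ᵀ = [35, -6]ᵀ.
det = 42·5 − 4² = 194.
p = (35·5 − 4·(-6))/194 = 199/194; q = (42·(-6) − 4·35)/194 = -196/97.
Residuals: -175/194, 104/97, -100/97, 377/194, -105/97; SSR = 1547/194.

SSR = 7.9742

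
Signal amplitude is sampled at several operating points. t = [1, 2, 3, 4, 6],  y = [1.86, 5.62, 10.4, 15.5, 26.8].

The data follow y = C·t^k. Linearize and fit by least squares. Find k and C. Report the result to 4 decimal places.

Linearized form: ln y = k·ln t + ln C. From the 5 transformed points,
Σln t = 4.9698, Σ(ln t)² = 6.8196, Σln y = 10.7180, Σln t·ln y = 13.4610.
Normal system: [[6.8196, 4.9698]; [4.9698, 5]]·[k, ln C]ᵀ = [13.4610, 10.7180]ᵀ.
Δ = 6.8196·5 − (4.9698)² = 9.3990; k = (13.4610·5 − 4.9698·10.7180)/9.3990 = 1.49362, ln C = (6.8196·10.7180 − 4.9698·13.4610)/9.3990 = 0.65898, so C = exp(0.65898) = 1.93283.

k = 1.4936, C = 1.9328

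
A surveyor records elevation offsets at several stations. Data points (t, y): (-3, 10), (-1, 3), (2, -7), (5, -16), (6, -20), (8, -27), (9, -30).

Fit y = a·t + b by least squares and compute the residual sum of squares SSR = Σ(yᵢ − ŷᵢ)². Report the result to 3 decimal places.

SSR = 0.742

Forming XᵀX = [[220, 26]; [26, 7]] and Xᵀy = [-733, -87]ᵀ gives XᵀX·[a, b]ᵀ = Xᵀy.
Eliminating b: 7·(row 1) − 26·(row 2) gives 864·a = 7·(-733) − 26·(-87) = -2869, so a = -2869/864.
Then b = ((-87) − 26·(-2869/864))/7 = -41/432.
Residuals: 115/864, -65/288, -19/72, 67/96, 1/54, -49/144, -17/864; SSR = 641/864.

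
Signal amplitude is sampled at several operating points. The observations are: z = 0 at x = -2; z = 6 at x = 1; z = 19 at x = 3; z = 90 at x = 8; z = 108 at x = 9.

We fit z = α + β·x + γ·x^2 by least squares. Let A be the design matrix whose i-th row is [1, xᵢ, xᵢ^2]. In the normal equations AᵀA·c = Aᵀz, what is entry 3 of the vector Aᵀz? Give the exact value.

14685

Entry 3 ↔ basis x^2, so (Aᵀz)_{3} = Σᵢ (x^2)·zᵢ = (4)·(0) + (1)·(6) + (9)·(19) + (64)·(90) + (81)·(108) = 14685.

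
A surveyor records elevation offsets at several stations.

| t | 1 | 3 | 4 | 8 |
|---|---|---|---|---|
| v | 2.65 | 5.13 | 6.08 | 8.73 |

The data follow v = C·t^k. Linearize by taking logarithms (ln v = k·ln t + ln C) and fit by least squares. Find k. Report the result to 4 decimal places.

Let Y = ln v. Fitting Y = k·ln t + ln C by least squares:
Σln t = 4.5643, Σ(ln t)² = 7.4528, Σln v = 6.5814, Σln t·ln v = 8.8043.
Equations: 7.4528·k + 4.5643·ln C = 8.8043;  4.5643·k + 4·ln C = 6.5814.
Δ = 7.4528·4 − (4.5643)² = 8.9781; k = (8.8043·4 − 4.5643·6.5814)/8.9781 = 0.57664, ln C = (7.4528·6.5814 − 4.5643·8.8043)/8.9781 = 0.98736.

k = 0.5766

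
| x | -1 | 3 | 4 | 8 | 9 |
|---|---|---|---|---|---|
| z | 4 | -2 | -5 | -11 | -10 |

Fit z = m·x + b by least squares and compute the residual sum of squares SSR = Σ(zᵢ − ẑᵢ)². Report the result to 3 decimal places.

SSR = 4.699

Entries of AᵀA: Σx·x = 171, Σx = 23, Σ1 = 5.
Right-hand side: Σx·z = -208, Σz = -24.
Normal equations: [[171, 23]; [23, 5]]·[m, b]ᵀ = [-208, -24]ᵀ.
Δ = 171·5 − 23² = 326.
m = ((-208)·5 − 23·(-24))/326 = -244/163; b = (171·(-24) − 23·(-208))/326 = 340/163.
Residuals: 68/163, 66/163, -179/163, -181/163, 226/163; SSR = 766/163.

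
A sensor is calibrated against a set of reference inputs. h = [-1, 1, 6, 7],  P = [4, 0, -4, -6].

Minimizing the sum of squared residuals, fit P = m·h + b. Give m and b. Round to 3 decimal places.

m = -1.128, b = 2.168

With design matrix M, MᵀM = [[87, 13]; [13, 4]] and MᵀP = [-70, -6]ᵀ.
det = 87·4 − 13² = 179.
m = ((-70)·4 − 13·(-6))/179 = -202/179; b = (87·(-6) − 13·(-70))/179 = 388/179.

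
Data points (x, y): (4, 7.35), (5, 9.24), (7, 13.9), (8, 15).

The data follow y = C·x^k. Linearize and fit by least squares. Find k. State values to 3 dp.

Linearized form: ln y = k·ln x + ln C. From the 4 transformed points,
Σln x = 7.0211, Σ(ln x)² = 12.6227, Σln y = 9.5582, Σln x·ln y = 17.0965.
Equations: 12.6227·k + 7.0211·ln C = 17.0965;  7.0211·k + 4·ln C = 9.5582.
Δ = 12.6227·4 − (7.0211)² = 1.1954; k = (17.0965·4 − 7.0211·9.5582)/1.1954 = 1.06862, ln C = (12.6227·9.5582 − 7.0211·17.0965)/1.1954 = 0.51383.

k = 1.069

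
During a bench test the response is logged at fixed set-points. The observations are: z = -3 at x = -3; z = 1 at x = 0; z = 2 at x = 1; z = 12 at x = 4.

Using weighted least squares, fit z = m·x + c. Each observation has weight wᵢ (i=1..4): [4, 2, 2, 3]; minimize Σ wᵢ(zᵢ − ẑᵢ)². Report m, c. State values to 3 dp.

Forming MᵀWM = [[86, 2]; [2, 11]] and MᵀWz = [184, 30]ᵀ gives MᵀWM·[m, c]ᵀ = MᵀWz.
Determinant 86·11 − 2² = 942.
m = (184·11 − 2·30)/942 = 982/471; c = (86·30 − 2·184)/942 = 1106/471.

m = 2.085, c = 2.348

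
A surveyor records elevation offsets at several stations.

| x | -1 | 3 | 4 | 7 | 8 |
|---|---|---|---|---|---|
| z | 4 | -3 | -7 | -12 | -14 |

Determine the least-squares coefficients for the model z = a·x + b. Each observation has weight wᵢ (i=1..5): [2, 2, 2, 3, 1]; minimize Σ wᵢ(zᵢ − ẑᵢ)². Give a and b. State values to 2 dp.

a = -2.02, b = 2.09

The normal system MᵀWM·[a, b]ᵀ = MᵀWz is [[263, 41]; [41, 10]]·[a, b]ᵀ = [-446, -62]ᵀ.
Eliminating b: 10·(row 1) − 41·(row 2) gives 949·a = 10·(-446) − 41·(-62) = -1918, so a = -1918/949.
Then b = ((-62) − 41·(-1918/949))/10 = 1980/949.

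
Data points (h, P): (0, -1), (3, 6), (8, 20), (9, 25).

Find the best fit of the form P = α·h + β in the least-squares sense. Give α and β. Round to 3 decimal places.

α = 2.833, β = -1.667

The normal equations are: 154·α + 20·β = 403;  20·α + 4·β = 50.
det = 154·4 − 20² = 216.
α = (403·4 − 20·50)/216 = 17/6; β = (154·50 − 20·403)/216 = -5/3.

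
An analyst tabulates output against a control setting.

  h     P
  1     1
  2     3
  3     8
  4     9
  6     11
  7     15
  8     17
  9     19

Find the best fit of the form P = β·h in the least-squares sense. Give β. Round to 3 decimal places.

β = 2.096

Normal-equation sums: Σh·h = 260.
Moment sums: Σh·P = 545.
Hence β = 545 / 260 ≈ 2.09615.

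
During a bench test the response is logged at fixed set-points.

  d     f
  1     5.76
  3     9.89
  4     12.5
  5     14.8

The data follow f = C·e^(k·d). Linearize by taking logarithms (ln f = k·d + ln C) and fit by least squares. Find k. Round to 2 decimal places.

k = 0.24

With ln fᵢ as the transformed response and dᵢ as the regressor:
Over the data: Σd = 13.0000, Σ(d)² = 51.0000, Σln f = 9.2628, Σd·ln f = 32.2016.
Normal system: [[51.0000, 13.0000]; [13.0000, 4]]·[k, ln C]ᵀ = [32.2016, 9.2628]ᵀ.
Δ = 51.0000·4 − (13.0000)² = 35.0000; k = (32.2016·4 − 13.0000·9.2628)/35.0000 = 0.23970, ln C = (51.0000·9.2628 − 13.0000·32.2016)/35.0000 = 1.53667.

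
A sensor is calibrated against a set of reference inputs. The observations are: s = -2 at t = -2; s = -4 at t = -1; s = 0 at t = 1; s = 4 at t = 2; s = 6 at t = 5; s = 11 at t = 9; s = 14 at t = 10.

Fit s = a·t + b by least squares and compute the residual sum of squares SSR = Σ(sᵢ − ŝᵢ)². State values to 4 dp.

SSR = 11.3173

The normal equations are: 216·a + 24·b = 285;  24·a + 7·b = 29.
(Σt·t = 216, Σt = 24, Σ1 = 7, Σt·s = 285, Σs = 29.)
det = 216·7 − 24² = 936.
a = (285·7 − 24·29)/936 = 433/312; b = (216·29 − 24·285)/936 = -8/13.
Residuals: 217/156, -623/312, -241/312, 287/156, -101/312, -7/8, 115/156; SSR = 1177/104.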